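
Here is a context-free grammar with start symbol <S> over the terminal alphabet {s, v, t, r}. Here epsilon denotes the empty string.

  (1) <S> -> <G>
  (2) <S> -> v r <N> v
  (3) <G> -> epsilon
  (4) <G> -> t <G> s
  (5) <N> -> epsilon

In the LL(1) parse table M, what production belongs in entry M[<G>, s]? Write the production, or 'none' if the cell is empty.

FIRST(<G>): from <G>->epsilon we get {epsilon}; from <G>->t <G> s we get {t}. So FIRST(<G>) = {epsilon, t}.
FIRST(<N>): from <N>->epsilon we get {epsilon}. So FIRST(<N>) = {epsilon}.
FIRST(<S>): from <S>-><G> we get {epsilon, t}; from <S>->v r <N> v we get {v}. So FIRST(<S>) = {epsilon, t, v}.
FOLLOW(<S>) includes $ since <S> is the start symbol.
FOLLOW(<S>): <S> appears on no right-hand side. Thus FOLLOW(<S>) = {$}.
FOLLOW(<G>): in <S>-><G>, the suffix after <G> is empty, so FOLLOW(<G>) ⊇ FOLLOW(<S>) = {$}; in <G>->t <G> s, <G> is followed by s with FIRST {s}. Thus FOLLOW(<G>) = {$, s}.
For <G> -> epsilon: FIRST(epsilon) = {epsilon}, so it goes in M[<G>, t] for t ∈ {}; since epsilon ∈ FIRST, also for every t ∈ FOLLOW(<G>) = {$, s}.
For <G> -> t <G> s: FIRST(t <G> s) = {t}, so it goes in M[<G>, t] for t ∈ {t}.

<G> -> epsilon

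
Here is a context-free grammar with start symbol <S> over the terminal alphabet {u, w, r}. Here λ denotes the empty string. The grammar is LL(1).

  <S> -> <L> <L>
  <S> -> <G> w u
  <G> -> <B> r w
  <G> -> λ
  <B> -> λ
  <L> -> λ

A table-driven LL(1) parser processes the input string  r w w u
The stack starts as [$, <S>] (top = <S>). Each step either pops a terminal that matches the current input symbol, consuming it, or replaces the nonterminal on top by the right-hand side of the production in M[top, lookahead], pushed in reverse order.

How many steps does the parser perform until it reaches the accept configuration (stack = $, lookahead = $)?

step 1: stack=$ <S>  input=r w w u $  — expand <S> -> <G> w u
step 2: stack=$ u w <G>  input=r w w u $  — expand <G> -> <B> r w
step 3: stack=$ u w w r <B>  input=r w w u $  — expand <B> -> λ
step 4: stack=$ u w w r  input=r w w u $  — match r
step 5: stack=$ u w w  input=w w u $  — match w
step 6: stack=$ u w  input=w u $  — match w
step 7: stack=$ u  input=u $  — match u
Accept reached after 7 steps.

7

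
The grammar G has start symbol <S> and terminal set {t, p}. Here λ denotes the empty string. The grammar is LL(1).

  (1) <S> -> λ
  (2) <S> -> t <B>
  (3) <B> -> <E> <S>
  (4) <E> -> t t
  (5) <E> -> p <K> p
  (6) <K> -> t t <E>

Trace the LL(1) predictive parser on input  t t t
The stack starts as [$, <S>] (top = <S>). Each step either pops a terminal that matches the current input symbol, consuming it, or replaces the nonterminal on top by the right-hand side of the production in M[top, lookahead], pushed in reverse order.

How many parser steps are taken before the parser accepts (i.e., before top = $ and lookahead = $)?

7

     Stack      Input    Action
  1  $ <S>      t t t $  expand <S> -> t <B>
  2  $ <B> t    t t t $  match t
  3  $ <B>      t t $    expand <B> -> <E> <S>
  4  $ <S> <E>  t t $    expand <E> -> t t
  5  $ <S> t t  t t $    match t
  6  $ <S> t    t $      match t
  7  $ <S>      $        expand <S> -> λ
Accept reached after 7 steps.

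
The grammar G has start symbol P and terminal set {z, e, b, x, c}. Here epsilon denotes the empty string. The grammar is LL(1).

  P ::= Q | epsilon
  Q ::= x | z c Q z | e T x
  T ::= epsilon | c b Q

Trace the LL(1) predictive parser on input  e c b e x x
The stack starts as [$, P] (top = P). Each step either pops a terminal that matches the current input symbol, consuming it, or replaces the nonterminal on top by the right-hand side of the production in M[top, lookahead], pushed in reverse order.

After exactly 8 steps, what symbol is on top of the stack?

     Stack      Input          Action
  1  $ P        e c b e x x $  expand P ::= Q
  2  $ Q        e c b e x x $  expand Q ::= e T x
  3  $ x T e    e c b e x x $  match e
  4  $ x T      c b e x x $    expand T ::= c b Q
  5  $ x Q b c  c b e x x $    match c
  6  $ x Q b    b e x x $      match b
  7  $ x Q      e x x $        expand Q ::= e T x
  8  $ x x T e  e x x $        match e
Stack after step 8: $ x x T (top = T).

T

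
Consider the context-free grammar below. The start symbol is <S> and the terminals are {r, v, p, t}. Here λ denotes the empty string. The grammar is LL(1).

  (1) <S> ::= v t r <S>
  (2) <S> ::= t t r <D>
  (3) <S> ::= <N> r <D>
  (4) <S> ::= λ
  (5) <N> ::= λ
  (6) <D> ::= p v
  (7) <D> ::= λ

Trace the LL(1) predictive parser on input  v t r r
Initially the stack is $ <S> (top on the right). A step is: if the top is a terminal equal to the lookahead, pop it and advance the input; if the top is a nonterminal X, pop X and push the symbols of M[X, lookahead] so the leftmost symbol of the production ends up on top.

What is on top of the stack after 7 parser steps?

     Stack        Input      Action
  1  $ <S>        v t r r $  expand <S> ::= v t r <S>
  2  $ <S> r t v  v t r r $  match v
  3  $ <S> r t    t r r $    match t
  4  $ <S> r      r r $      match r
  5  $ <S>        r $        expand <S> ::= <N> r <D>
  6  $ <D> r <N>  r $        expand <N> ::= λ
  7  $ <D> r      r $        match r
Stack after step 7: $ <D> (top = <D>).

<D>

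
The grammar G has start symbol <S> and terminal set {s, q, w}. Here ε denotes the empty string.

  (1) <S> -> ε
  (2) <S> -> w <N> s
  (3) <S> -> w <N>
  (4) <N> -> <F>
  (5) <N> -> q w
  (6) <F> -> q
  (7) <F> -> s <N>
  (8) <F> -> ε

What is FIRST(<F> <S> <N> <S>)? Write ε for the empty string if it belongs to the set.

{ε, q, s, w}

FIRST(<S>): from <S>->ε we get {ε}; from <S>->w <N> s we get {w}; from <S>->w <N> we get {w}. So FIRST(<S>) = {ε, w}.
FIRST(<F>): from <F>->q we get {q}; from <F>->s <N> we get {s}; from <F>->ε we get {ε}. So FIRST(<F>) = {ε, q, s}.
FIRST(<N>): from <N>-><F> we get {ε, q, s}; from <N>->q w we get {q}. So FIRST(<N>) = {ε, q, s}.
FIRST(<F> <S> <N> <S>): take FIRST of each symbol in turn, carrying on past any symbol whose FIRST contains ε; result {ε, q, s, w}.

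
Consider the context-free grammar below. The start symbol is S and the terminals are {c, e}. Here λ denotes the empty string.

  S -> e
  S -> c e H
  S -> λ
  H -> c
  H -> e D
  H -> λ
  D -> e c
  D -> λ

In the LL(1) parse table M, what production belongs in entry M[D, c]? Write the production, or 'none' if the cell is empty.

FIRST(S) = {λ, c, e}
FIRST(H) = {λ, c, e}
FIRST(D) = {λ, e}
FOLLOW(S) includes $ since S is the start symbol.
FOLLOW(H): in S->c e H, the suffix after H is empty, so FOLLOW(H) ⊇ FOLLOW(S) = {$}. Thus FOLLOW(H) = {$}.
FOLLOW(D): in H->e D, the suffix after D is empty, so FOLLOW(D) ⊇ FOLLOW(H) = {$}. Thus FOLLOW(D) = {$}.
For D -> e c: FIRST(e c) = {e}, so it goes in M[D, t] for t ∈ {e}.
For D -> λ: FIRST(λ) = {λ}, so it goes in M[D, t] for t ∈ {}; since λ ∈ FIRST, also for every t ∈ FOLLOW(D) = {$}.
None of these place a production in M[D, c].

none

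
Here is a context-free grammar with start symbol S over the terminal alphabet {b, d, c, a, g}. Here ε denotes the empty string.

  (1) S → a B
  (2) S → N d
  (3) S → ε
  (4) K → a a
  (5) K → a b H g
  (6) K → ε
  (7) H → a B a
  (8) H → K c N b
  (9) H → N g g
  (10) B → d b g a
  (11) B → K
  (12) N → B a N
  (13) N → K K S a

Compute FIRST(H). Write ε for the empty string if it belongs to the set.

FIRST(K) = {ε, a}
FIRST(B) = {ε, a, d}  (via K)
FIRST(S) = {ε, a, d}  (via N d)
FIRST(N) = {a, d}  (via B a N, K K S a)
FIRST(H) = {a, c, d}  (via K c N b, N g g)

{a, c, d}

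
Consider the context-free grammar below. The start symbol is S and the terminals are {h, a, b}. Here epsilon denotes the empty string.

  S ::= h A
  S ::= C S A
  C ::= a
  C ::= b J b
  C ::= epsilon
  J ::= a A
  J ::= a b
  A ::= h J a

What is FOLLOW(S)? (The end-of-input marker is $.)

FIRST(C) = {epsilon, a, b}
FIRST(J) = {a}
FIRST(A) = {h}
FIRST(S) = {a, b, h}  (via C S A)
FOLLOW(S) includes $ since S is the start symbol.
FOLLOW(S): in S::=C S A, S is followed by A with FIRST {h}. Thus FOLLOW(S) = {$, h}.
FOLLOW(C): in S::=C S A, C is followed by S A with FIRST {a, b, h}. Thus FOLLOW(C) = {a, b, h}.
FOLLOW(J): in C::=b J b, J is followed by b with FIRST {b}; in A::=h J a, J is followed by a with FIRST {a}. Thus FOLLOW(J) = {a, b}.
FOLLOW(A): in S::=h A, the suffix after A is empty, so FOLLOW(A) ⊇ FOLLOW(S) = {$, h}; in S::=C S A, the suffix after A is empty, so FOLLOW(A) ⊇ FOLLOW(S) = {$, h}; in J::=a A, the suffix after A is empty, so FOLLOW(A) ⊇ FOLLOW(J) = {a, b}. Thus FOLLOW(A) = {$, a, b, h}.

{$, h}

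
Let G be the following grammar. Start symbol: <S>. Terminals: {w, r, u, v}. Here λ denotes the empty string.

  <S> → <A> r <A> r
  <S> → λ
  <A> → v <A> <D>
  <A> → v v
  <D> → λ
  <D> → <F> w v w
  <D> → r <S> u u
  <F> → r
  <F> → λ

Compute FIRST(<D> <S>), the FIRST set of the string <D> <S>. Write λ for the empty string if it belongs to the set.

FIRST(<A>): from <A>→v <A> <D> we get {v}; from <A>→v v we get {v}. So FIRST(<A>) = {v}.
FIRST(<F>): from <F>→r we get {r}; from <F>→λ we get {λ}. So FIRST(<F>) = {λ, r}.
FIRST(<S>): from <S>→<A> r <A> r we get {v}; from <S>→λ we get {λ}. So FIRST(<S>) = {λ, v}.
FIRST(<D>): from <D>→λ we get {λ}; from <D>→<F> w v w we get {r, w}; from <D>→r <S> u u we get {r}. So FIRST(<D>) = {λ, r, w}.
FIRST(<D> <S>): take FIRST of each symbol in turn, carrying on past any symbol whose FIRST contains λ; result {λ, r, v, w}.

{λ, r, v, w}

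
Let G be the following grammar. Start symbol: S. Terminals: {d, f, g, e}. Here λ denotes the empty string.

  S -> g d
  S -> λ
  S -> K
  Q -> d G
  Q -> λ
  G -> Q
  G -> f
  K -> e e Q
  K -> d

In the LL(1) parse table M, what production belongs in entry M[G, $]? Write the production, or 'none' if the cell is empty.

FIRST(Q): from Q->d G we get {d}; from Q->λ we get {λ}. So FIRST(Q) = {λ, d}.
FIRST(K): from K->e e Q we get {e}; from K->d we get {d}. So FIRST(K) = {d, e}.
FIRST(S): from S->g d we get {g}; from S->λ we get {λ}; from S->K we get {d, e}. So FIRST(S) = {λ, d, e, g}.
FIRST(G): from G->Q we get {λ, d}; from G->f we get {f}. So FIRST(G) = {λ, d, f}.
FOLLOW(S) includes $ since S is the start symbol.
FOLLOW(Q): in G->Q, the suffix after Q is empty, so FOLLOW(Q) ⊇ FOLLOW(G) = {$}; in K->e e Q, the suffix after Q is empty, so FOLLOW(Q) ⊇ FOLLOW(K) = {$}. Thus FOLLOW(Q) = {$}.
FOLLOW(G): in Q->d G, the suffix after G is empty, so FOLLOW(G) ⊇ FOLLOW(Q) = {$}. Thus FOLLOW(G) = {$}.
For G -> Q: FIRST(Q) = {λ, d}, so it goes in M[G, t] for t ∈ {d}; since λ ∈ FIRST, also for every t ∈ FOLLOW(G) = {$}.
For G -> f: FIRST(f) = {f}, so it goes in M[G, t] for t ∈ {f}.

G -> Q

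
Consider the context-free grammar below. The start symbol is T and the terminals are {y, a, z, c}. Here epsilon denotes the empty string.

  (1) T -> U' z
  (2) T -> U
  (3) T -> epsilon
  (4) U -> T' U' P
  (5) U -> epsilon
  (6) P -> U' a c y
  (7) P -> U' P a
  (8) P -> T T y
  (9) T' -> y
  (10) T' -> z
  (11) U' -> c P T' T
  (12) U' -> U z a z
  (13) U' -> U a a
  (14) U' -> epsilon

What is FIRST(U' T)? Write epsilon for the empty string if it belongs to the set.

FIRST(T'): from T'->y we get {y}; from T'->z we get {z}. So FIRST(T') = {y, z}.
FIRST(U): from U->T' U' P we get {y, z}; from U->epsilon we get {epsilon}. So FIRST(U) = {epsilon, y, z}.
FIRST(U'): from U'->c P T' T we get {c}; from U'->U z a z we get {y, z}; from U'->U a a we get {a, y, z}; from U'->epsilon we get {epsilon}. So FIRST(U') = {epsilon, a, c, y, z}.
FIRST(T): from T->U' z we get {a, c, y, z}; from T->U we get {epsilon, y, z}; from T->epsilon we get {epsilon}. So FIRST(T) = {epsilon, a, c, y, z}.
FIRST(P): from P->U' a c y we get {a, c, y, z}; from P->U' P a we get {a, c, y, z}; from P->T T y we get {a, c, y, z}. So FIRST(P) = {a, c, y, z}.
FIRST(U' T): take FIRST of each symbol in turn, carrying on past any symbol whose FIRST contains epsilon; result {epsilon, a, c, y, z}.

{epsilon, a, c, y, z}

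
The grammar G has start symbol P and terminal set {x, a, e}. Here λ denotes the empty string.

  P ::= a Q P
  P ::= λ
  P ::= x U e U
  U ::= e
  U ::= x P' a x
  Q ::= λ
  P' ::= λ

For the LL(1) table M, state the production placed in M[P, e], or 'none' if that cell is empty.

none

FIRST(P) = {λ, a, x}
FIRST(U) = {e, x}
FIRST(Q) = {λ}
FIRST(P') = {λ}
FOLLOW(P) includes $ since P is the start symbol.
FOLLOW(P): in P::=a Q P, the suffix after P is empty (adds nothing new). Thus FOLLOW(P) = {$}.
For P ::= a Q P: FIRST(a Q P) = {a}, so it goes in M[P, t] for t ∈ {a}.
For P ::= λ: FIRST(λ) = {λ}, so it goes in M[P, t] for t ∈ {}; since λ ∈ FIRST, also for every t ∈ FOLLOW(P) = {$}.
For P ::= x U e U: FIRST(x U e U) = {x}, so it goes in M[P, t] for t ∈ {x}.
None of these place a production in M[P, e].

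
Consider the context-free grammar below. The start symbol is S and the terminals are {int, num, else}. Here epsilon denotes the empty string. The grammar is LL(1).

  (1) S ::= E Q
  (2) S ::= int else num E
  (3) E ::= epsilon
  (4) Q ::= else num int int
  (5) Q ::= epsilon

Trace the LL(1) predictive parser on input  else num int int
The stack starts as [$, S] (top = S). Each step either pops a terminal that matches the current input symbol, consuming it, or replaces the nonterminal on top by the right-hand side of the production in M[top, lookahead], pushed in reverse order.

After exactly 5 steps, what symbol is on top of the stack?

step 1: stack=$ S  input=else num int int $  — expand S ::= E Q
step 2: stack=$ Q E  input=else num int int $  — expand E ::= epsilon
step 3: stack=$ Q  input=else num int int $  — expand Q ::= else num int int
step 4: stack=$ int int num else  input=else num int int $  — match else
step 5: stack=$ int int num  input=num int int $  — match num
Stack after step 5: $ int int (top = int).

int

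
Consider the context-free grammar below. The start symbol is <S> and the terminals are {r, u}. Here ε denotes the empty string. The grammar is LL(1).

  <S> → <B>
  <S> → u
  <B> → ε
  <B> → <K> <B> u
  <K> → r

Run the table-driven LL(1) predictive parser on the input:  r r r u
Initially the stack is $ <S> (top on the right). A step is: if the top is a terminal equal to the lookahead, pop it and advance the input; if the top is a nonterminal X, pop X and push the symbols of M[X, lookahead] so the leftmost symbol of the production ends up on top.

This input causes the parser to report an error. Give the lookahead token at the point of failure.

step 1: stack=$ <S>  input=r r r u $  — expand <S> → <B>
step 2: stack=$ <B>  input=r r r u $  — expand <B> → <K> <B> u
step 3: stack=$ u <B> <K>  input=r r r u $  — expand <K> → r
step 4: stack=$ u <B> r  input=r r r u $  — match r
step 5: stack=$ u <B>  input=r r u $  — expand <B> → <K> <B> u
step 6: stack=$ u u <B> <K>  input=r r u $  — expand <K> → r
step 7: stack=$ u u <B> r  input=r r u $  — match r
step 8: stack=$ u u <B>  input=r u $  — expand <B> → <K> <B> u
step 9: stack=$ u u u <B> <K>  input=r u $  — expand <K> → r
step 10: stack=$ u u u <B> r  input=r u $  — match r
step 11: stack=$ u u u <B>  input=u $  — expand <B> → ε
step 12: stack=$ u u u  input=u $  — match u
step 13: stack=$ u u  input=$  — error: top is terminal u but lookahead is $

$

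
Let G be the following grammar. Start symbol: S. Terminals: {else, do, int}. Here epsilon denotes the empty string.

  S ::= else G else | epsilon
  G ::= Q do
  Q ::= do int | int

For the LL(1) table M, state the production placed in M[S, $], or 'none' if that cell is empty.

FIRST(S) = {epsilon, else}
FIRST(Q) = {do, int}
FIRST(G) = {do, int}  (via Q do)
FOLLOW(S) includes $ since S is the start symbol.
FOLLOW(S): S appears on no right-hand side. Thus FOLLOW(S) = {$}.
For S ::= else G else: FIRST(else G else) = {else}, so it goes in M[S, t] for t ∈ {else}.
For S ::= epsilon: FIRST(epsilon) = {epsilon}, so it goes in M[S, t] for t ∈ {}; since epsilon ∈ FIRST, also for every t ∈ FOLLOW(S) = {$}.

S ::= epsilon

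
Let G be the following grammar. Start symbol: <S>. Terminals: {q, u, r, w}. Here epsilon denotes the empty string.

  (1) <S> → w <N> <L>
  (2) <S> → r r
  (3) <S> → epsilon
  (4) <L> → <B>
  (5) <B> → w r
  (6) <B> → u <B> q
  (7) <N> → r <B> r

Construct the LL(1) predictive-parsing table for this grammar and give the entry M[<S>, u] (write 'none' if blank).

none

FIRST(<S>): from <S>→w <N> <L> we get {w}; from <S>→r r we get {r}; from <S>→epsilon we get {epsilon}. So FIRST(<S>) = {epsilon, r, w}.
FIRST(<B>): from <B>→w r we get {w}; from <B>→u <B> q we get {u}. So FIRST(<B>) = {u, w}.
FIRST(<N>): from <N>→r <B> r we get {r}. So FIRST(<N>) = {r}.
FIRST(<L>): from <L>→<B> we get {u, w}. So FIRST(<L>) = {u, w}.
FOLLOW(<S>) includes $ since <S> is the start symbol.
FOLLOW(<S>): <S> appears on no right-hand side. Thus FOLLOW(<S>) = {$}.
For <S> → w <N> <L>: FIRST(w <N> <L>) = {w}, so it goes in M[<S>, t] for t ∈ {w}.
For <S> → r r: FIRST(r r) = {r}, so it goes in M[<S>, t] for t ∈ {r}.
For <S> → epsilon: FIRST(epsilon) = {epsilon}, so it goes in M[<S>, t] for t ∈ {}; since epsilon ∈ FIRST, also for every t ∈ FOLLOW(<S>) = {$}.
None of these place a production in M[<S>, u].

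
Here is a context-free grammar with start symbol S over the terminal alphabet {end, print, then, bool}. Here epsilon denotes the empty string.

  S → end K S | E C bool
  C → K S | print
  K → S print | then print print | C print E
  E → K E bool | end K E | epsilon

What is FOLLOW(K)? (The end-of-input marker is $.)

FIRST(S) = {end, print, then}  (via E C bool)
FIRST(C) = {end, print, then}  (via K S)
FIRST(K) = {end, print, then}  (via S print, C print E)
FIRST(E) = {epsilon, end, print, then}  (via K E bool)
FOLLOW(S) includes $ since S is the start symbol.
FOLLOW(C): in S→E C bool, C is followed by bool with FIRST {bool}; in K→C print E, C is followed by print E with FIRST {print}. Thus FOLLOW(C) = {bool, print}.
FOLLOW(S): in S→end K S, the suffix after S is empty (adds nothing new); in C→K S, the suffix after S is empty, so FOLLOW(S) ⊇ FOLLOW(C) = {bool, print}; in K→S print, S is followed by print with FIRST {print}. Thus FOLLOW(S) = {$, bool, print}.
FOLLOW(K): in S→end K S, K is followed by S with FIRST {end, print, then}; in C→K S, K is followed by S with FIRST {end, print, then}; in E→K E bool, K is followed by E bool with FIRST {bool, end, print, then}; in E→end K E, K is followed by E with FIRST {epsilon, end, print, then}; in E→end K E, the suffix after K is nullable, so FOLLOW(K) ⊇ FOLLOW(E) = {bool, end, print, then}. Thus FOLLOW(K) = {bool, end, print, then}.
FOLLOW(E): in S→E C bool, E is followed by C bool with FIRST {end, print, then}; in K→C print E, the suffix after E is empty, so FOLLOW(E) ⊇ FOLLOW(K) = {bool, end, print, then}; in E→K E bool, E is followed by bool with FIRST {bool}; in E→end K E, the suffix after E is empty (adds nothing new). Thus FOLLOW(E) = {bool, end, print, then}.

{bool, end, print, then}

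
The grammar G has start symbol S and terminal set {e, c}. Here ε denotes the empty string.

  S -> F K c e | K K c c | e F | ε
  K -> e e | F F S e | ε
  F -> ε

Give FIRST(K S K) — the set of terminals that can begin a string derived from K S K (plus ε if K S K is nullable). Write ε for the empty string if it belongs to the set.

FIRST(F): from F->ε we get {ε}. So FIRST(F) = {ε}.
FIRST(S): from S->F K c e we get {c, e}; from S->K K c c we get {c, e}; from S->e F we get {e}; from S->ε we get {ε}. So FIRST(S) = {ε, c, e}.
FIRST(K): from K->e e we get {e}; from K->F F S e we get {c, e}; from K->ε we get {ε}. So FIRST(K) = {ε, c, e}.
FIRST(K S K): take FIRST of each symbol in turn, carrying on past any symbol whose FIRST contains ε; result {ε, c, e}.

{ε, c, e}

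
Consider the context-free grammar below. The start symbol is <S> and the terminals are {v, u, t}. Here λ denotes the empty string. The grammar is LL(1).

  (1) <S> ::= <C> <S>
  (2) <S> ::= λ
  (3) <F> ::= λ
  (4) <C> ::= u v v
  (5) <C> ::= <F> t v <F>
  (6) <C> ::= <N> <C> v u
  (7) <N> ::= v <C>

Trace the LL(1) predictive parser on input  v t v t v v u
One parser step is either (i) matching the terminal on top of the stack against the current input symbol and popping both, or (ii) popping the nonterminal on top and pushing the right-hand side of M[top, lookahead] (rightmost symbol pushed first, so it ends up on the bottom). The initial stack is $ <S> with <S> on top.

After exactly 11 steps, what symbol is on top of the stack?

      Stack                      Input            Action
   1  $ <S>                      v t v t v v u $  expand <S> ::= <C> <S>
   2  $ <S> <C>                  v t v t v v u $  expand <C> ::= <N> <C> v u
   3  $ <S> u v <C> <N>          v t v t v v u $  expand <N> ::= v <C>
   4  $ <S> u v <C> <C> v        v t v t v v u $  match v
   5  $ <S> u v <C> <C>          t v t v v u $    expand <C> ::= <F> t v <F>
   6  $ <S> u v <C> <F> v t <F>  t v t v v u $    expand <F> ::= λ
   7  $ <S> u v <C> <F> v t      t v t v v u $    match t
   8  $ <S> u v <C> <F> v        v t v v u $      match v
   9  $ <S> u v <C> <F>          t v v u $        expand <F> ::= λ
  10  $ <S> u v <C>              t v v u $        expand <C> ::= <F> t v <F>
  11  $ <S> u v <F> v t <F>      t v v u $        expand <F> ::= λ
Stack after step 11: $ <S> u v <F> v t (top = t).

t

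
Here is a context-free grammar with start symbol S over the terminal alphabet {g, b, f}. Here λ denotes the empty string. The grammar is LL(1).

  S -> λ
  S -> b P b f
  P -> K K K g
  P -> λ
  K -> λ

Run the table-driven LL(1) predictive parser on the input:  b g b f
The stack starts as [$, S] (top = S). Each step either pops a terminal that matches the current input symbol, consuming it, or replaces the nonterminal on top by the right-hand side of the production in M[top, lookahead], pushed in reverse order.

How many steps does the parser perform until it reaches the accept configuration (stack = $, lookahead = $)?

     Stack          Input      Action
  1  $ S            b g b f $  expand S -> b P b f
  2  $ f b P b      b g b f $  match b
  3  $ f b P        g b f $    expand P -> K K K g
  4  $ f b g K K K  g b f $    expand K -> λ
  5  $ f b g K K    g b f $    expand K -> λ
  6  $ f b g K      g b f $    expand K -> λ
  7  $ f b g        g b f $    match g
  8  $ f b          b f $      match b
  9  $ f            f $        match f
Accept reached after 9 steps.

9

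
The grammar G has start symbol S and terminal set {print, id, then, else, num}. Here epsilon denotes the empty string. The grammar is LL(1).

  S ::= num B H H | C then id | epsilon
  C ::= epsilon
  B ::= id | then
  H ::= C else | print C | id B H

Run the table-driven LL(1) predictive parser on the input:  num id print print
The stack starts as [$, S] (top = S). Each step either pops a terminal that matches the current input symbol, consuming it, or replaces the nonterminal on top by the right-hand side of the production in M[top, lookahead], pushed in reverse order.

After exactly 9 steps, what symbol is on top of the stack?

     Stack        Input                 Action
  1  $ S          num id print print $  expand S ::= num B H H
  2  $ H H B num  num id print print $  match num
  3  $ H H B      id print print $      expand B ::= id
  4  $ H H id     id print print $      match id
  5  $ H H        print print $         expand H ::= print C
  6  $ H C print  print print $         match print
  7  $ H C        print $               expand C ::= epsilon
  8  $ H          print $               expand H ::= print C
  9  $ C print    print $               match print
Stack after step 9: $ C (top = C).

C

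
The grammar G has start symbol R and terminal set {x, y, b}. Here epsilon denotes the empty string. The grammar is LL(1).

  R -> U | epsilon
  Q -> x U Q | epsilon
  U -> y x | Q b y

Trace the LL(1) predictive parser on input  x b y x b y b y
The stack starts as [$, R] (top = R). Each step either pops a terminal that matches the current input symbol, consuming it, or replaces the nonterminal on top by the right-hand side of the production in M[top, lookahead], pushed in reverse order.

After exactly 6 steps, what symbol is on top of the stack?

     Stack          Input              Action
  1  $ R            x b y x b y b y $  expand R -> U
  2  $ U            x b y x b y b y $  expand U -> Q b y
  3  $ y b Q        x b y x b y b y $  expand Q -> x U Q
  4  $ y b Q U x    x b y x b y b y $  match x
  5  $ y b Q U      b y x b y b y $    expand U -> Q b y
  6  $ y b Q y b Q  b y x b y b y $    expand Q -> epsilon
Stack after step 6: $ y b Q y b (top = b).

b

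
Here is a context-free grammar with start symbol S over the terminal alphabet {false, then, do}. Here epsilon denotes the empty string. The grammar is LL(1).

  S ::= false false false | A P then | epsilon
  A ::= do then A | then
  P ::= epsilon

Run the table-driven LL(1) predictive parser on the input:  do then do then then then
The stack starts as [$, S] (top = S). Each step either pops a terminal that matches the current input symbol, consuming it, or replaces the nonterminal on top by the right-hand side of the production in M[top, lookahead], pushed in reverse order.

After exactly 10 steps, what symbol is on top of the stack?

then

      Stack               Input                        Action
   1  $ S                 do then do then then then $  expand S ::= A P then
   2  $ then P A          do then do then then then $  expand A ::= do then A
   3  $ then P A then do  do then do then then then $  match do
   4  $ then P A then     then do then then then $     match then
   5  $ then P A          do then then then $          expand A ::= do then A
   6  $ then P A then do  do then then then $          match do
   7  $ then P A then     then then then $             match then
   8  $ then P A          then then $                  expand A ::= then
   9  $ then P then       then then $                  match then
  10  $ then P            then $                       expand P ::= epsilon
Stack after step 10: $ then (top = then).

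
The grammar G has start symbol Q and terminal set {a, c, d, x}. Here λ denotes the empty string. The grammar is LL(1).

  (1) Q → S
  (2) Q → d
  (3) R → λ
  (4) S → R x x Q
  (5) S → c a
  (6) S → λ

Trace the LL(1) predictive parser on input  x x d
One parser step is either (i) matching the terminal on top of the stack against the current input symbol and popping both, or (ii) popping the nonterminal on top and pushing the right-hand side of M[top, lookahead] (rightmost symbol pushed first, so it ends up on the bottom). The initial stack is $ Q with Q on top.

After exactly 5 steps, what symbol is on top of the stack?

Q

step 1: stack=$ Q  input=x x d $  — expand Q → S
step 2: stack=$ S  input=x x d $  — expand S → R x x Q
step 3: stack=$ Q x x R  input=x x d $  — expand R → λ
step 4: stack=$ Q x x  input=x x d $  — match x
step 5: stack=$ Q x  input=x d $  — match x
Stack after step 5: $ Q (top = Q).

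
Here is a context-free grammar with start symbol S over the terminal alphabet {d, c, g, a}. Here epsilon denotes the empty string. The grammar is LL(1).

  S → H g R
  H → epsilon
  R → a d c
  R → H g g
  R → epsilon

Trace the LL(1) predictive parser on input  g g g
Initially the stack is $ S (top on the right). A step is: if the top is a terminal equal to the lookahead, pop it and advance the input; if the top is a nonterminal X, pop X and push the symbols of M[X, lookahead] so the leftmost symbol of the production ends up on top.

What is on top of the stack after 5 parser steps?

g

step 1: stack=$ S  input=g g g $  — expand S → H g R
step 2: stack=$ R g H  input=g g g $  — expand H → epsilon
step 3: stack=$ R g  input=g g g $  — match g
step 4: stack=$ R  input=g g $  — expand R → H g g
step 5: stack=$ g g H  input=g g $  — expand H → epsilon
Stack after step 5: $ g g (top = g).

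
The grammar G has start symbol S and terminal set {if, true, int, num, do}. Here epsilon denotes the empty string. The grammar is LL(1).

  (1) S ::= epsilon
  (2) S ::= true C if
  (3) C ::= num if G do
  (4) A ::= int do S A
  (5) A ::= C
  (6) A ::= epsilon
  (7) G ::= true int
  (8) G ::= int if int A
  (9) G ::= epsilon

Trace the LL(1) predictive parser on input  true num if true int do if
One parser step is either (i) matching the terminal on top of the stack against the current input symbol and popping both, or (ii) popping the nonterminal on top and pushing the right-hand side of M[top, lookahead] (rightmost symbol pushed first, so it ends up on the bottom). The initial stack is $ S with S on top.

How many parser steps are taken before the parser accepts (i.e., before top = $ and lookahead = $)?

10

step 1: stack=$ S  input=true num if true int do if $  — expand S ::= true C if
step 2: stack=$ if C true  input=true num if true int do if $  — match true
step 3: stack=$ if C  input=num if true int do if $  — expand C ::= num if G do
step 4: stack=$ if do G if num  input=num if true int do if $  — match num
step 5: stack=$ if do G if  input=if true int do if $  — match if
step 6: stack=$ if do G  input=true int do if $  — expand G ::= true int
step 7: stack=$ if do int true  input=true int do if $  — match true
step 8: stack=$ if do int  input=int do if $  — match int
step 9: stack=$ if do  input=do if $  — match do
step 10: stack=$ if  input=if $  — match if
Accept reached after 10 steps.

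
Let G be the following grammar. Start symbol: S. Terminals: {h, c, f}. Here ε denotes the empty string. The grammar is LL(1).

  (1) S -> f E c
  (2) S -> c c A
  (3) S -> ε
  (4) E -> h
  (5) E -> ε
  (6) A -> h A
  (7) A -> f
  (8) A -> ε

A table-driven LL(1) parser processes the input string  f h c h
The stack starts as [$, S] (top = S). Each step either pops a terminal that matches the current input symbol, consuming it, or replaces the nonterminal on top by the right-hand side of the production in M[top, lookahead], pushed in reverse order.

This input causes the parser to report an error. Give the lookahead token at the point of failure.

     Stack    Input      Action
  1  $ S      f h c h $  expand S -> f E c
  2  $ c E f  f h c h $  match f
  3  $ c E    h c h $    expand E -> h
  4  $ c h    h c h $    match h
  5  $ c      c h $      match c
  6  $        h $        error: stack empty but input remains

h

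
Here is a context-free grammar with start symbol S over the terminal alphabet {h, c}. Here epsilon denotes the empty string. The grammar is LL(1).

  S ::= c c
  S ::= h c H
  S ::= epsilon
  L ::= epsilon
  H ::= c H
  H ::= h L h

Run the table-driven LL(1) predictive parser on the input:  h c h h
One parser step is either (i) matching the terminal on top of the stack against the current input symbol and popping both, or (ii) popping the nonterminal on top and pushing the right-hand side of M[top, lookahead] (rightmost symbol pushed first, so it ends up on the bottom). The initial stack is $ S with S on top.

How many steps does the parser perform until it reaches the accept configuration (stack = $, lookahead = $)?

7

     Stack    Input      Action
  1  $ S      h c h h $  expand S ::= h c H
  2  $ H c h  h c h h $  match h
  3  $ H c    c h h $    match c
  4  $ H      h h $      expand H ::= h L h
  5  $ h L h  h h $      match h
  6  $ h L    h $        expand L ::= epsilon
  7  $ h      h $        match h
Accept reached after 7 steps.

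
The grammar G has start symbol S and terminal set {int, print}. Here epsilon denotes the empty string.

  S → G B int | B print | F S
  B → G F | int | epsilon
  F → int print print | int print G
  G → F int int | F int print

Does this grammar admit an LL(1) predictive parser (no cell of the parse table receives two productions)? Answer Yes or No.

FIRST(S) = {int, print}
FIRST(B) = {epsilon, int}
FIRST(F) = {int}
FIRST(G) = {int}
FOLLOW(S) = {$}
FOLLOW(B) = {int, print}
FOLLOW(F) = {int, print}
FOLLOW(G) = {int, print}
Cell M[B, int] receives both B → G F and B → int and B → epsilon — the grammar is not LL(1).

No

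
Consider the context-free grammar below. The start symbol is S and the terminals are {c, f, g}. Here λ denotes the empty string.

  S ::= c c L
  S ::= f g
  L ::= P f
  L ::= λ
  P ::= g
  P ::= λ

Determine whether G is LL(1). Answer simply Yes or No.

FIRST(S) = {c, f}
FIRST(L) = {λ, f, g}
FIRST(P) = {λ, g}
FOLLOW(S) = {$}
FOLLOW(L) = {$}
FOLLOW(P) = {f}
Each cell of M receives at most one production.

Yes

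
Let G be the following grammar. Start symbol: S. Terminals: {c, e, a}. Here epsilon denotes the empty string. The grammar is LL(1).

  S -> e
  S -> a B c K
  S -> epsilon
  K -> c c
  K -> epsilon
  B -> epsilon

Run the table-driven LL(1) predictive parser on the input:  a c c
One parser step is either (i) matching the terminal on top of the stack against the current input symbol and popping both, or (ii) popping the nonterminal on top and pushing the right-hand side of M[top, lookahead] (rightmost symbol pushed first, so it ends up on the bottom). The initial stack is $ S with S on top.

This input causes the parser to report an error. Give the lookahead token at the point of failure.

$

step 1: stack=$ S  input=a c c $  — expand S -> a B c K
step 2: stack=$ K c B a  input=a c c $  — match a
step 3: stack=$ K c B  input=c c $  — expand B -> epsilon
step 4: stack=$ K c  input=c c $  — match c
step 5: stack=$ K  input=c $  — expand K -> c c
step 6: stack=$ c c  input=c $  — match c
step 7: stack=$ c  input=$  — error: top is terminal c but lookahead is $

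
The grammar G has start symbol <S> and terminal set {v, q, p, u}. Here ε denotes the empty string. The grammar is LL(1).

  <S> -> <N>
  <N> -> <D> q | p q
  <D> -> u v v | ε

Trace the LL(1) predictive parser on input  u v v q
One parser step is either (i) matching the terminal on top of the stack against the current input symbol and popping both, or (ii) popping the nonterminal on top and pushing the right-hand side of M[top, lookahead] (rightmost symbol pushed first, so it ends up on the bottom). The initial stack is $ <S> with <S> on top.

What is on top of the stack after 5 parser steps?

v

     Stack      Input      Action
  1  $ <S>      u v v q $  expand <S> -> <N>
  2  $ <N>      u v v q $  expand <N> -> <D> q
  3  $ q <D>    u v v q $  expand <D> -> u v v
  4  $ q v v u  u v v q $  match u
  5  $ q v v    v v q $    match v
Stack after step 5: $ q v (top = v).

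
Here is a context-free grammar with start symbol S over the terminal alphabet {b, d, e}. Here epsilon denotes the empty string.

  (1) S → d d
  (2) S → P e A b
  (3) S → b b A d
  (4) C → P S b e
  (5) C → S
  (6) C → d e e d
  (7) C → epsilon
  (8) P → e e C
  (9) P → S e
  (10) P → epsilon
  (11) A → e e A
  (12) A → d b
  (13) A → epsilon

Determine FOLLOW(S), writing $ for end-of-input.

{$, b, d, e}

FIRST(A): from A→e e A we get {e}; from A→d b we get {d}; from A→epsilon we get {epsilon}. So FIRST(A) = {epsilon, d, e}.
FIRST(S): from S→d d we get {d}; from S→P e A b we get {b, d, e}; from S→b b A d we get {b}. So FIRST(S) = {b, d, e}.
FIRST(P): from P→e e C we get {e}; from P→S e we get {b, d, e}; from P→epsilon we get {epsilon}. So FIRST(P) = {epsilon, b, d, e}.
FIRST(C): from C→P S b e we get {b, d, e}; from C→S we get {b, d, e}; from C→d e e d we get {d}; from C→epsilon we get {epsilon}. So FIRST(C) = {epsilon, b, d, e}.
FOLLOW(S) includes $ since S is the start symbol.
FOLLOW(P): in S→P e A b, P is followed by e A b with FIRST {e}; in C→P S b e, P is followed by S b e with FIRST {b, d, e}. Thus FOLLOW(P) = {b, d, e}.
FOLLOW(C): in P→e e C, the suffix after C is empty, so FOLLOW(C) ⊇ FOLLOW(P) = {b, d, e}. Thus FOLLOW(C) = {b, d, e}.
FOLLOW(S): in C→P S b e, S is followed by b e with FIRST {b}; in C→S, the suffix after S is empty, so FOLLOW(S) ⊇ FOLLOW(C) = {b, d, e}; in P→S e, S is followed by e with FIRST {e}. Thus FOLLOW(S) = {$, b, d, e}.
FOLLOW(A): in S→P e A b, A is followed by b with FIRST {b}; in S→b b A d, A is followed by d with FIRST {d}; in A→e e A, the suffix after A is empty (adds nothing new). Thus FOLLOW(A) = {b, d}.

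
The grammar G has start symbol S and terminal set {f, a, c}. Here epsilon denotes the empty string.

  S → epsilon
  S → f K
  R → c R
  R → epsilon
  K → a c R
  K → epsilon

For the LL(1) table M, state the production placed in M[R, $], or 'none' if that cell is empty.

FIRST(S): from S→epsilon we get {epsilon}; from S→f K we get {f}. So FIRST(S) = {epsilon, f}.
FIRST(R): from R→c R we get {c}; from R→epsilon we get {epsilon}. So FIRST(R) = {epsilon, c}.
FIRST(K): from K→a c R we get {a}; from K→epsilon we get {epsilon}. So FIRST(K) = {epsilon, a}.
FOLLOW(S) includes $ since S is the start symbol.
FOLLOW(K): in S→f K, the suffix after K is empty, so FOLLOW(K) ⊇ FOLLOW(S) = {$}. Thus FOLLOW(K) = {$}.
FOLLOW(R): in R→c R, the suffix after R is empty (adds nothing new); in K→a c R, the suffix after R is empty, so FOLLOW(R) ⊇ FOLLOW(K) = {$}. Thus FOLLOW(R) = {$}.
For R → c R: FIRST(c R) = {c}, so it goes in M[R, t] for t ∈ {c}.
For R → epsilon: FIRST(epsilon) = {epsilon}, so it goes in M[R, t] for t ∈ {}; since epsilon ∈ FIRST, also for every t ∈ FOLLOW(R) = {$}.

R → epsilon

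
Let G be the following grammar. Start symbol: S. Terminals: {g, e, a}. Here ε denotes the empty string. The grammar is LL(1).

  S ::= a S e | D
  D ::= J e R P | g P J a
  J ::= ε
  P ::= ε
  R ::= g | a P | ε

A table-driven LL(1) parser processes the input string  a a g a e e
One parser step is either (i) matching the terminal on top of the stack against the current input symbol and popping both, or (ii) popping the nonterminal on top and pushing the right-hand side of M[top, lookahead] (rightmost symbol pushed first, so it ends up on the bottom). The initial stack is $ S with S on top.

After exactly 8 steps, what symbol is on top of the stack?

J

step 1: stack=$ S  input=a a g a e e $  — expand S ::= a S e
step 2: stack=$ e S a  input=a a g a e e $  — match a
step 3: stack=$ e S  input=a g a e e $  — expand S ::= a S e
step 4: stack=$ e e S a  input=a g a e e $  — match a
step 5: stack=$ e e S  input=g a e e $  — expand S ::= D
step 6: stack=$ e e D  input=g a e e $  — expand D ::= g P J a
step 7: stack=$ e e a J P g  input=g a e e $  — match g
step 8: stack=$ e e a J P  input=a e e $  — expand P ::= ε
Stack after step 8: $ e e a J (top = J).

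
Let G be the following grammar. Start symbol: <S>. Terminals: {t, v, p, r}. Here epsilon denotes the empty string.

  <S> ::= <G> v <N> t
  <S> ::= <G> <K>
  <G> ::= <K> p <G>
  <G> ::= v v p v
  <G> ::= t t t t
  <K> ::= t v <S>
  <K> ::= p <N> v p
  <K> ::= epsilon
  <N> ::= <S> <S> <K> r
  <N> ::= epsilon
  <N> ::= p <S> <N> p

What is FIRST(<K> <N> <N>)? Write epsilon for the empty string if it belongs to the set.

{epsilon, p, t, v}

FIRST(<K>) = {epsilon, p, t}
FIRST(<G>) = {p, t, v}  (via <K> p <G>)
FIRST(<S>) = {p, t, v}  (via <G> v <N> t, <G> <K>)
FIRST(<N>) = {epsilon, p, t, v}  (via <S> <S> <K> r)
FIRST(<K> <N> <N>): take FIRST of each symbol in turn, carrying on past any symbol whose FIRST contains epsilon; result {epsilon, p, t, v}.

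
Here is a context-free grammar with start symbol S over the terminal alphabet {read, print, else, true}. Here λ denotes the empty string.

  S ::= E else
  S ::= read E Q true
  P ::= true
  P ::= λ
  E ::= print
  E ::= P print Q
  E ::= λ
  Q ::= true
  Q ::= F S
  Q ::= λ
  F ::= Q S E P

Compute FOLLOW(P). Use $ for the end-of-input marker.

{else, print, read, true}

FIRST(P) = {λ, true}
FIRST(E) = {λ, print, true}  (via P print Q)
FIRST(S) = {else, print, read, true}  (via E else)
FIRST(Q) = {λ, else, print, read, true}  (via F S)
FIRST(F) = {else, print, read, true}  (via Q S E P)
FOLLOW(S) includes $ since S is the start symbol.
FOLLOW(F): in Q::=F S, F is followed by S with FIRST {else, print, read, true}. Thus FOLLOW(F) = {else, print, read, true}.
FOLLOW(P): in E::=P print Q, P is followed by print Q with FIRST {print}; in F::=Q S E P, the suffix after P is empty, so FOLLOW(P) ⊇ FOLLOW(F) = {else, print, read, true}. Thus FOLLOW(P) = {else, print, read, true}.
FOLLOW(E): in S::=E else, E is followed by else with FIRST {else}; in S::=read E Q true, E is followed by Q true with FIRST {else, print, read, true}; in F::=Q S E P, E is followed by P with FIRST {λ, true}; in F::=Q S E P, the suffix after E is nullable, so FOLLOW(E) ⊇ FOLLOW(F) = {else, print, read, true}. Thus FOLLOW(E) = {else, print, read, true}.
FOLLOW(Q): in S::=read E Q true, Q is followed by true with FIRST {true}; in E::=P print Q, the suffix after Q is empty, so FOLLOW(Q) ⊇ FOLLOW(E) = {else, print, read, true}; in F::=Q S E P, Q is followed by S E P with FIRST {else, print, read, true}. Thus FOLLOW(Q) = {else, print, read, true}.
FOLLOW(S): in Q::=F S, the suffix after S is empty, so FOLLOW(S) ⊇ FOLLOW(Q) = {else, print, read, true}; in F::=Q S E P, S is followed by E P with FIRST {λ, print, true}; in F::=Q S E P, the suffix after S is nullable, so FOLLOW(S) ⊇ FOLLOW(F) = {else, print, read, true}. Thus FOLLOW(S) = {$, else, print, read, true}.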